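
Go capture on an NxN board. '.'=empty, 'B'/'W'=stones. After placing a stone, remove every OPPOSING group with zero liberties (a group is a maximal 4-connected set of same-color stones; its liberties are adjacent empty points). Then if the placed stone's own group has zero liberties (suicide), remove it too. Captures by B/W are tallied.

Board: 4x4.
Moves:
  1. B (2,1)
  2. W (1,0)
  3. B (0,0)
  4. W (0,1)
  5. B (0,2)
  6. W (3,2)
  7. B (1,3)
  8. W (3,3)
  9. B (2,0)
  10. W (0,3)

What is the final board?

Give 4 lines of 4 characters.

Answer: .WB.
W..B
BB..
..WW

Derivation:
Move 1: B@(2,1) -> caps B=0 W=0
Move 2: W@(1,0) -> caps B=0 W=0
Move 3: B@(0,0) -> caps B=0 W=0
Move 4: W@(0,1) -> caps B=0 W=1
Move 5: B@(0,2) -> caps B=0 W=1
Move 6: W@(3,2) -> caps B=0 W=1
Move 7: B@(1,3) -> caps B=0 W=1
Move 8: W@(3,3) -> caps B=0 W=1
Move 9: B@(2,0) -> caps B=0 W=1
Move 10: W@(0,3) -> caps B=0 W=1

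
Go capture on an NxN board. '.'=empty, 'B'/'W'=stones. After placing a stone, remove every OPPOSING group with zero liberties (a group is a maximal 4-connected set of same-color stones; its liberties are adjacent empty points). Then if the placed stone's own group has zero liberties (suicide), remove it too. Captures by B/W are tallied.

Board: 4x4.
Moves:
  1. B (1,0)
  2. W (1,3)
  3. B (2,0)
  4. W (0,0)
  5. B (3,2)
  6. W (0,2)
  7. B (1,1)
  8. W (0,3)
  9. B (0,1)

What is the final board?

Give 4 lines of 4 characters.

Move 1: B@(1,0) -> caps B=0 W=0
Move 2: W@(1,3) -> caps B=0 W=0
Move 3: B@(2,0) -> caps B=0 W=0
Move 4: W@(0,0) -> caps B=0 W=0
Move 5: B@(3,2) -> caps B=0 W=0
Move 6: W@(0,2) -> caps B=0 W=0
Move 7: B@(1,1) -> caps B=0 W=0
Move 8: W@(0,3) -> caps B=0 W=0
Move 9: B@(0,1) -> caps B=1 W=0

Answer: .BWW
BB.W
B...
..B.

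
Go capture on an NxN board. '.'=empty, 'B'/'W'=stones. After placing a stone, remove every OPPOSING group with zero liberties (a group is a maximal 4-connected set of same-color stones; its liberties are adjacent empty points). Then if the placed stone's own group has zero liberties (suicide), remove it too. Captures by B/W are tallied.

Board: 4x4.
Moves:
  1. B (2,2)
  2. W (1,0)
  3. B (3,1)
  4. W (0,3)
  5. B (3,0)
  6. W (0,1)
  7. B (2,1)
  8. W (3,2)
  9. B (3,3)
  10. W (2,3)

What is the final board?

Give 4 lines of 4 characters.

Move 1: B@(2,2) -> caps B=0 W=0
Move 2: W@(1,0) -> caps B=0 W=0
Move 3: B@(3,1) -> caps B=0 W=0
Move 4: W@(0,3) -> caps B=0 W=0
Move 5: B@(3,0) -> caps B=0 W=0
Move 6: W@(0,1) -> caps B=0 W=0
Move 7: B@(2,1) -> caps B=0 W=0
Move 8: W@(3,2) -> caps B=0 W=0
Move 9: B@(3,3) -> caps B=1 W=0
Move 10: W@(2,3) -> caps B=1 W=0

Answer: .W.W
W...
.BBW
BB.B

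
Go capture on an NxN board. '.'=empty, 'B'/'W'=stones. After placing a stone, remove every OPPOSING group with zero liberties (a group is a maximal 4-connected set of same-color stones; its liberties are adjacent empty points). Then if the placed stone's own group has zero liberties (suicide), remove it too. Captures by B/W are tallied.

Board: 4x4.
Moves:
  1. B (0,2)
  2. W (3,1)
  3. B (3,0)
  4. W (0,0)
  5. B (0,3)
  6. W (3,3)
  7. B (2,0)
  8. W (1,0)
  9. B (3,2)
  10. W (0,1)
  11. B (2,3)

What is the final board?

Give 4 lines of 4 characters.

Answer: WWBB
W...
B..B
BWB.

Derivation:
Move 1: B@(0,2) -> caps B=0 W=0
Move 2: W@(3,1) -> caps B=0 W=0
Move 3: B@(3,0) -> caps B=0 W=0
Move 4: W@(0,0) -> caps B=0 W=0
Move 5: B@(0,3) -> caps B=0 W=0
Move 6: W@(3,3) -> caps B=0 W=0
Move 7: B@(2,0) -> caps B=0 W=0
Move 8: W@(1,0) -> caps B=0 W=0
Move 9: B@(3,2) -> caps B=0 W=0
Move 10: W@(0,1) -> caps B=0 W=0
Move 11: B@(2,3) -> caps B=1 W=0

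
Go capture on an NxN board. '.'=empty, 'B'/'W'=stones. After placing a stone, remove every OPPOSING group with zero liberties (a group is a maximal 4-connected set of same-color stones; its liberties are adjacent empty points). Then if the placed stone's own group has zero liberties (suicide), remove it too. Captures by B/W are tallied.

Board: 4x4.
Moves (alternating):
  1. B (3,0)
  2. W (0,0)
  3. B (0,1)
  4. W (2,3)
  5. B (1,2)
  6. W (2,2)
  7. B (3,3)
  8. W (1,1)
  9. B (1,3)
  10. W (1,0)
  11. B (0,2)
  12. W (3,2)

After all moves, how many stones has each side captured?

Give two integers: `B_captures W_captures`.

Answer: 0 1

Derivation:
Move 1: B@(3,0) -> caps B=0 W=0
Move 2: W@(0,0) -> caps B=0 W=0
Move 3: B@(0,1) -> caps B=0 W=0
Move 4: W@(2,3) -> caps B=0 W=0
Move 5: B@(1,2) -> caps B=0 W=0
Move 6: W@(2,2) -> caps B=0 W=0
Move 7: B@(3,3) -> caps B=0 W=0
Move 8: W@(1,1) -> caps B=0 W=0
Move 9: B@(1,3) -> caps B=0 W=0
Move 10: W@(1,0) -> caps B=0 W=0
Move 11: B@(0,2) -> caps B=0 W=0
Move 12: W@(3,2) -> caps B=0 W=1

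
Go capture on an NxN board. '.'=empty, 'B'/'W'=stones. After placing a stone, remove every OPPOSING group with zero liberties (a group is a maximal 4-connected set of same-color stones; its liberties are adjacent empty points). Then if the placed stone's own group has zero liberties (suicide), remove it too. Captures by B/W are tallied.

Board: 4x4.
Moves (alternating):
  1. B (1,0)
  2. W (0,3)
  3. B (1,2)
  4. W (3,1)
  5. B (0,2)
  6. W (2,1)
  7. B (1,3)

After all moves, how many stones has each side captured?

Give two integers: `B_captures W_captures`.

Move 1: B@(1,0) -> caps B=0 W=0
Move 2: W@(0,3) -> caps B=0 W=0
Move 3: B@(1,2) -> caps B=0 W=0
Move 4: W@(3,1) -> caps B=0 W=0
Move 5: B@(0,2) -> caps B=0 W=0
Move 6: W@(2,1) -> caps B=0 W=0
Move 7: B@(1,3) -> caps B=1 W=0

Answer: 1 0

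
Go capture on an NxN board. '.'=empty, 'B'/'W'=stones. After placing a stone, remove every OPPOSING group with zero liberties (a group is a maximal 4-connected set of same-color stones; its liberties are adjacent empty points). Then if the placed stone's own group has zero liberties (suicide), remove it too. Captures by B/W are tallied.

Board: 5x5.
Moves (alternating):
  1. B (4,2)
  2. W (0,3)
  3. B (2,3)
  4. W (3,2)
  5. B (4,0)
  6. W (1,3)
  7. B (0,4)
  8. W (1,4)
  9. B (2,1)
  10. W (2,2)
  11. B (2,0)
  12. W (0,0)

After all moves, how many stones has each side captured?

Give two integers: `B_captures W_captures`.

Move 1: B@(4,2) -> caps B=0 W=0
Move 2: W@(0,3) -> caps B=0 W=0
Move 3: B@(2,3) -> caps B=0 W=0
Move 4: W@(3,2) -> caps B=0 W=0
Move 5: B@(4,0) -> caps B=0 W=0
Move 6: W@(1,3) -> caps B=0 W=0
Move 7: B@(0,4) -> caps B=0 W=0
Move 8: W@(1,4) -> caps B=0 W=1
Move 9: B@(2,1) -> caps B=0 W=1
Move 10: W@(2,2) -> caps B=0 W=1
Move 11: B@(2,0) -> caps B=0 W=1
Move 12: W@(0,0) -> caps B=0 W=1

Answer: 0 1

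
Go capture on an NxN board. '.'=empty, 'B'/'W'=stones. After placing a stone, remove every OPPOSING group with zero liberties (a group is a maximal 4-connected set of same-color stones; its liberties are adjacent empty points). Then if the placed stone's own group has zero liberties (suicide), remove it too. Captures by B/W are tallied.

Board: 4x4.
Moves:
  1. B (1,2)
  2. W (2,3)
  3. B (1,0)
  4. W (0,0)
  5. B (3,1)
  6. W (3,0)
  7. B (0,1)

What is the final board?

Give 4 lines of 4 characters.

Answer: .B..
B.B.
...W
WB..

Derivation:
Move 1: B@(1,2) -> caps B=0 W=0
Move 2: W@(2,3) -> caps B=0 W=0
Move 3: B@(1,0) -> caps B=0 W=0
Move 4: W@(0,0) -> caps B=0 W=0
Move 5: B@(3,1) -> caps B=0 W=0
Move 6: W@(3,0) -> caps B=0 W=0
Move 7: B@(0,1) -> caps B=1 W=0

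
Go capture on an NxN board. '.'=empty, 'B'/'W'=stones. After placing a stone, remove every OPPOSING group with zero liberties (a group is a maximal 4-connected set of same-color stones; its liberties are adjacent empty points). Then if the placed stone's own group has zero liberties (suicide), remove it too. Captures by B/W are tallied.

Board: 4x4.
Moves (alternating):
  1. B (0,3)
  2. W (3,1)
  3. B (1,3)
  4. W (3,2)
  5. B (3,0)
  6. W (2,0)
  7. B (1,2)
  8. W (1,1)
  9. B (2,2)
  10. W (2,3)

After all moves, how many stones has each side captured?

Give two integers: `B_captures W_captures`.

Move 1: B@(0,3) -> caps B=0 W=0
Move 2: W@(3,1) -> caps B=0 W=0
Move 3: B@(1,3) -> caps B=0 W=0
Move 4: W@(3,2) -> caps B=0 W=0
Move 5: B@(3,0) -> caps B=0 W=0
Move 6: W@(2,0) -> caps B=0 W=1
Move 7: B@(1,2) -> caps B=0 W=1
Move 8: W@(1,1) -> caps B=0 W=1
Move 9: B@(2,2) -> caps B=0 W=1
Move 10: W@(2,3) -> caps B=0 W=1

Answer: 0 1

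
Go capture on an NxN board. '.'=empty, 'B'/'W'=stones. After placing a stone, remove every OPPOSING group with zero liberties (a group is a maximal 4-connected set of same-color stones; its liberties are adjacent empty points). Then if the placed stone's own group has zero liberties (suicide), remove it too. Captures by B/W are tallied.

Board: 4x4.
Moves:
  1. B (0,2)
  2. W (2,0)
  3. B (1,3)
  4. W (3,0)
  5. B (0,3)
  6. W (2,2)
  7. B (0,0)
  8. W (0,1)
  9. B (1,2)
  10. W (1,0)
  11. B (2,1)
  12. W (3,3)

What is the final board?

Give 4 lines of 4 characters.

Move 1: B@(0,2) -> caps B=0 W=0
Move 2: W@(2,0) -> caps B=0 W=0
Move 3: B@(1,3) -> caps B=0 W=0
Move 4: W@(3,0) -> caps B=0 W=0
Move 5: B@(0,3) -> caps B=0 W=0
Move 6: W@(2,2) -> caps B=0 W=0
Move 7: B@(0,0) -> caps B=0 W=0
Move 8: W@(0,1) -> caps B=0 W=0
Move 9: B@(1,2) -> caps B=0 W=0
Move 10: W@(1,0) -> caps B=0 W=1
Move 11: B@(2,1) -> caps B=0 W=1
Move 12: W@(3,3) -> caps B=0 W=1

Answer: .WBB
W.BB
WBW.
W..W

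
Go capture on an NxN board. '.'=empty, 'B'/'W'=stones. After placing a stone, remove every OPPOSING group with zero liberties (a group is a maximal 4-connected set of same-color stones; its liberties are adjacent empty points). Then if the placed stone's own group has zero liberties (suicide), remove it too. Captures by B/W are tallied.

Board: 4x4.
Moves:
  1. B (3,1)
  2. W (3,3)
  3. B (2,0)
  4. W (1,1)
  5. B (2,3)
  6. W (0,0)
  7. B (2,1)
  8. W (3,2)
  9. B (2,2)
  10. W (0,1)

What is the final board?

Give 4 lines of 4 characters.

Move 1: B@(3,1) -> caps B=0 W=0
Move 2: W@(3,3) -> caps B=0 W=0
Move 3: B@(2,0) -> caps B=0 W=0
Move 4: W@(1,1) -> caps B=0 W=0
Move 5: B@(2,3) -> caps B=0 W=0
Move 6: W@(0,0) -> caps B=0 W=0
Move 7: B@(2,1) -> caps B=0 W=0
Move 8: W@(3,2) -> caps B=0 W=0
Move 9: B@(2,2) -> caps B=2 W=0
Move 10: W@(0,1) -> caps B=2 W=0

Answer: WW..
.W..
BBBB
.B..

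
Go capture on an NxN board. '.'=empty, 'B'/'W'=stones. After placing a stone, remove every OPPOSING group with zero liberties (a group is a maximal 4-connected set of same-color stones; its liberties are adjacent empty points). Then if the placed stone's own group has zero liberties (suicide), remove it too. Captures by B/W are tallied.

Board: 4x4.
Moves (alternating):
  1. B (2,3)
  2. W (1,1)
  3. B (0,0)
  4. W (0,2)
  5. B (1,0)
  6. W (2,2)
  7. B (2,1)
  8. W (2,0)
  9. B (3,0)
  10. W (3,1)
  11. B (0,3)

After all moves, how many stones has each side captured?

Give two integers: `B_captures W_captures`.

Answer: 1 0

Derivation:
Move 1: B@(2,3) -> caps B=0 W=0
Move 2: W@(1,1) -> caps B=0 W=0
Move 3: B@(0,0) -> caps B=0 W=0
Move 4: W@(0,2) -> caps B=0 W=0
Move 5: B@(1,0) -> caps B=0 W=0
Move 6: W@(2,2) -> caps B=0 W=0
Move 7: B@(2,1) -> caps B=0 W=0
Move 8: W@(2,0) -> caps B=0 W=0
Move 9: B@(3,0) -> caps B=1 W=0
Move 10: W@(3,1) -> caps B=1 W=0
Move 11: B@(0,3) -> caps B=1 W=0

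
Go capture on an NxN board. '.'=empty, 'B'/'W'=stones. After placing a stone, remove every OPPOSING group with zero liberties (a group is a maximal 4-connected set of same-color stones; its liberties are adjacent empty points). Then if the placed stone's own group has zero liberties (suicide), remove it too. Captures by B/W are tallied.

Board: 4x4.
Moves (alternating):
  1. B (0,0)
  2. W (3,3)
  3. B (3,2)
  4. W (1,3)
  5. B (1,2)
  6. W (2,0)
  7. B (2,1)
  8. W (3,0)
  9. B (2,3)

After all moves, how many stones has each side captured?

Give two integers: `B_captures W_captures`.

Move 1: B@(0,0) -> caps B=0 W=0
Move 2: W@(3,3) -> caps B=0 W=0
Move 3: B@(3,2) -> caps B=0 W=0
Move 4: W@(1,3) -> caps B=0 W=0
Move 5: B@(1,2) -> caps B=0 W=0
Move 6: W@(2,0) -> caps B=0 W=0
Move 7: B@(2,1) -> caps B=0 W=0
Move 8: W@(3,0) -> caps B=0 W=0
Move 9: B@(2,3) -> caps B=1 W=0

Answer: 1 0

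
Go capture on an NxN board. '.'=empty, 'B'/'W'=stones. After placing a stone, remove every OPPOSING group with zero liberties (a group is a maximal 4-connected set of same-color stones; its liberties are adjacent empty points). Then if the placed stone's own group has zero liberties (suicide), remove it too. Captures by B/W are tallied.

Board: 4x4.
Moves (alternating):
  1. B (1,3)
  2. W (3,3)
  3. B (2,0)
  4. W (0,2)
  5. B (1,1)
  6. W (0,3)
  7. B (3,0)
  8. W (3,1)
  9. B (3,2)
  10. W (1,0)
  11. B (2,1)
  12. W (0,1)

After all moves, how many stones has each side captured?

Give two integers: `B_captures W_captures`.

Move 1: B@(1,3) -> caps B=0 W=0
Move 2: W@(3,3) -> caps B=0 W=0
Move 3: B@(2,0) -> caps B=0 W=0
Move 4: W@(0,2) -> caps B=0 W=0
Move 5: B@(1,1) -> caps B=0 W=0
Move 6: W@(0,3) -> caps B=0 W=0
Move 7: B@(3,0) -> caps B=0 W=0
Move 8: W@(3,1) -> caps B=0 W=0
Move 9: B@(3,2) -> caps B=0 W=0
Move 10: W@(1,0) -> caps B=0 W=0
Move 11: B@(2,1) -> caps B=1 W=0
Move 12: W@(0,1) -> caps B=1 W=0

Answer: 1 0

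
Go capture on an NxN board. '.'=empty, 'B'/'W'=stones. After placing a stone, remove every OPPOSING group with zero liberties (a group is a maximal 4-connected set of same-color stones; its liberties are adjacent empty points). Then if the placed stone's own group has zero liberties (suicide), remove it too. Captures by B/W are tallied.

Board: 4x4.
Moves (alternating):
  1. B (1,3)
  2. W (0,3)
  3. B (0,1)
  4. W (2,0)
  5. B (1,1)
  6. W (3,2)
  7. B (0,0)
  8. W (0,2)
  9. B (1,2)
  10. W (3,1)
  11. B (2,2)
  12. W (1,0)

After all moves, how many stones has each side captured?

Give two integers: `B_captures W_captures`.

Move 1: B@(1,3) -> caps B=0 W=0
Move 2: W@(0,3) -> caps B=0 W=0
Move 3: B@(0,1) -> caps B=0 W=0
Move 4: W@(2,0) -> caps B=0 W=0
Move 5: B@(1,1) -> caps B=0 W=0
Move 6: W@(3,2) -> caps B=0 W=0
Move 7: B@(0,0) -> caps B=0 W=0
Move 8: W@(0,2) -> caps B=0 W=0
Move 9: B@(1,2) -> caps B=2 W=0
Move 10: W@(3,1) -> caps B=2 W=0
Move 11: B@(2,2) -> caps B=2 W=0
Move 12: W@(1,0) -> caps B=2 W=0

Answer: 2 0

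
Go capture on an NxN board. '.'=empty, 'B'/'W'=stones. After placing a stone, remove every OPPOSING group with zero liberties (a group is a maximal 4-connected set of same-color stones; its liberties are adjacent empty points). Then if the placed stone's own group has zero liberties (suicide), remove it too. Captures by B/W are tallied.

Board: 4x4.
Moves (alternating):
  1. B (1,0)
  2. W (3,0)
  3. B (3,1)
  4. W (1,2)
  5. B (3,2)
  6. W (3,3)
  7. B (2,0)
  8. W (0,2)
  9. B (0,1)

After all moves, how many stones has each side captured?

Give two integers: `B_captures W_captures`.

Answer: 1 0

Derivation:
Move 1: B@(1,0) -> caps B=0 W=0
Move 2: W@(3,0) -> caps B=0 W=0
Move 3: B@(3,1) -> caps B=0 W=0
Move 4: W@(1,2) -> caps B=0 W=0
Move 5: B@(3,2) -> caps B=0 W=0
Move 6: W@(3,3) -> caps B=0 W=0
Move 7: B@(2,0) -> caps B=1 W=0
Move 8: W@(0,2) -> caps B=1 W=0
Move 9: B@(0,1) -> caps B=1 W=0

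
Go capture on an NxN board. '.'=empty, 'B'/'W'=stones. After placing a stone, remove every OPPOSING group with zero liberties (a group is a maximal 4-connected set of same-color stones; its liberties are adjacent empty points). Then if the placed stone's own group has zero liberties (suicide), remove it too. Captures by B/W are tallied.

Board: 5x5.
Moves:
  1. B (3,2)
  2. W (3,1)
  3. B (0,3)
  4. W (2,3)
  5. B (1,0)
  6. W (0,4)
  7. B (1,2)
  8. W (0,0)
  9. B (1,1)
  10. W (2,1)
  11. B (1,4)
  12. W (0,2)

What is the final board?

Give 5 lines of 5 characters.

Answer: W.WB.
BBB.B
.W.W.
.WB..
.....

Derivation:
Move 1: B@(3,2) -> caps B=0 W=0
Move 2: W@(3,1) -> caps B=0 W=0
Move 3: B@(0,3) -> caps B=0 W=0
Move 4: W@(2,3) -> caps B=0 W=0
Move 5: B@(1,0) -> caps B=0 W=0
Move 6: W@(0,4) -> caps B=0 W=0
Move 7: B@(1,2) -> caps B=0 W=0
Move 8: W@(0,0) -> caps B=0 W=0
Move 9: B@(1,1) -> caps B=0 W=0
Move 10: W@(2,1) -> caps B=0 W=0
Move 11: B@(1,4) -> caps B=1 W=0
Move 12: W@(0,2) -> caps B=1 W=0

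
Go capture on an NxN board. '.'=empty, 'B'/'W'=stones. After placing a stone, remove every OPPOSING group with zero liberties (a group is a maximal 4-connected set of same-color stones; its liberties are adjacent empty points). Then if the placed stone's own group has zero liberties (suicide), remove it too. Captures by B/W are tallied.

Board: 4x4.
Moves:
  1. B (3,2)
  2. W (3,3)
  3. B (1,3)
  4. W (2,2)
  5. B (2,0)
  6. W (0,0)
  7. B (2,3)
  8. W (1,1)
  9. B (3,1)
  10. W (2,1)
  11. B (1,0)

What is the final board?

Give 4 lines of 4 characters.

Answer: W...
BW.B
BWWB
.BB.

Derivation:
Move 1: B@(3,2) -> caps B=0 W=0
Move 2: W@(3,3) -> caps B=0 W=0
Move 3: B@(1,3) -> caps B=0 W=0
Move 4: W@(2,2) -> caps B=0 W=0
Move 5: B@(2,0) -> caps B=0 W=0
Move 6: W@(0,0) -> caps B=0 W=0
Move 7: B@(2,3) -> caps B=1 W=0
Move 8: W@(1,1) -> caps B=1 W=0
Move 9: B@(3,1) -> caps B=1 W=0
Move 10: W@(2,1) -> caps B=1 W=0
Move 11: B@(1,0) -> caps B=1 W=0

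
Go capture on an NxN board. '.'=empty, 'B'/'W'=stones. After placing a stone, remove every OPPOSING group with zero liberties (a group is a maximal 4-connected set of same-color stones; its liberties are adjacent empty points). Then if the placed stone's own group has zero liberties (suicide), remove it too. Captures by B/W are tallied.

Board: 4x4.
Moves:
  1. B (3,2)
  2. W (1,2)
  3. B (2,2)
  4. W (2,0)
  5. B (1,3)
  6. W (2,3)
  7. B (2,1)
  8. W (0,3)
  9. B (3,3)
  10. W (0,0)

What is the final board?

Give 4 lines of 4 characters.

Answer: W..W
..W.
WBBW
..BB

Derivation:
Move 1: B@(3,2) -> caps B=0 W=0
Move 2: W@(1,2) -> caps B=0 W=0
Move 3: B@(2,2) -> caps B=0 W=0
Move 4: W@(2,0) -> caps B=0 W=0
Move 5: B@(1,3) -> caps B=0 W=0
Move 6: W@(2,3) -> caps B=0 W=0
Move 7: B@(2,1) -> caps B=0 W=0
Move 8: W@(0,3) -> caps B=0 W=1
Move 9: B@(3,3) -> caps B=0 W=1
Move 10: W@(0,0) -> caps B=0 W=1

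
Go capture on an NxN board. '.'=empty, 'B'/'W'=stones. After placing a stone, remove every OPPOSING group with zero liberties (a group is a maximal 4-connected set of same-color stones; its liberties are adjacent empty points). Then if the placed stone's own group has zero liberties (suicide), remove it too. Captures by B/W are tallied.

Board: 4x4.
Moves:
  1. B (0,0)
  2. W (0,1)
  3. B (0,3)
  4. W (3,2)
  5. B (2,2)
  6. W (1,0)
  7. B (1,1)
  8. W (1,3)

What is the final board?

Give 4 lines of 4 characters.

Move 1: B@(0,0) -> caps B=0 W=0
Move 2: W@(0,1) -> caps B=0 W=0
Move 3: B@(0,3) -> caps B=0 W=0
Move 4: W@(3,2) -> caps B=0 W=0
Move 5: B@(2,2) -> caps B=0 W=0
Move 6: W@(1,0) -> caps B=0 W=1
Move 7: B@(1,1) -> caps B=0 W=1
Move 8: W@(1,3) -> caps B=0 W=1

Answer: .W.B
WB.W
..B.
..W.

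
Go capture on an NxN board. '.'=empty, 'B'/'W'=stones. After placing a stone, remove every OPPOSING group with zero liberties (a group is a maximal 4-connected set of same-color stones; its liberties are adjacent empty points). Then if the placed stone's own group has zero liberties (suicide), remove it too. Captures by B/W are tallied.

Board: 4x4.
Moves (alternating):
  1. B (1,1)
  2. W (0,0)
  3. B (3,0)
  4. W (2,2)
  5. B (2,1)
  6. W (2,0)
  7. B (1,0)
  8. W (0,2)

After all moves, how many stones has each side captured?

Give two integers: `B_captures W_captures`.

Answer: 1 0

Derivation:
Move 1: B@(1,1) -> caps B=0 W=0
Move 2: W@(0,0) -> caps B=0 W=0
Move 3: B@(3,0) -> caps B=0 W=0
Move 4: W@(2,2) -> caps B=0 W=0
Move 5: B@(2,1) -> caps B=0 W=0
Move 6: W@(2,0) -> caps B=0 W=0
Move 7: B@(1,0) -> caps B=1 W=0
Move 8: W@(0,2) -> caps B=1 W=0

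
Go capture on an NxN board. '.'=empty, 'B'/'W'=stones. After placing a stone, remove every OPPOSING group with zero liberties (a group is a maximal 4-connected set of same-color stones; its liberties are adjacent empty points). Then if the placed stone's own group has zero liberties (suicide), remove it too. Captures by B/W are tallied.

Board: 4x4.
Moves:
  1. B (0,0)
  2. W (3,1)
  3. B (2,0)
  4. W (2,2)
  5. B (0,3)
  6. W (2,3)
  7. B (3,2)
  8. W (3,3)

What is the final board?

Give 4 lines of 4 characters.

Answer: B..B
....
B.WW
.W.W

Derivation:
Move 1: B@(0,0) -> caps B=0 W=0
Move 2: W@(3,1) -> caps B=0 W=0
Move 3: B@(2,0) -> caps B=0 W=0
Move 4: W@(2,2) -> caps B=0 W=0
Move 5: B@(0,3) -> caps B=0 W=0
Move 6: W@(2,3) -> caps B=0 W=0
Move 7: B@(3,2) -> caps B=0 W=0
Move 8: W@(3,3) -> caps B=0 W=1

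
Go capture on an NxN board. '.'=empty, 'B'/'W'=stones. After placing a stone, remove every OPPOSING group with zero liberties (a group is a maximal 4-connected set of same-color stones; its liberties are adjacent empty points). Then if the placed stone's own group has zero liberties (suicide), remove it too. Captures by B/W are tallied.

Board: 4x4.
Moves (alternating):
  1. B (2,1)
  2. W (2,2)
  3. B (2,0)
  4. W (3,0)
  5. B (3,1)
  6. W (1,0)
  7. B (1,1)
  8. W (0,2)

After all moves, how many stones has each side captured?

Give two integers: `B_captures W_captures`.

Answer: 1 0

Derivation:
Move 1: B@(2,1) -> caps B=0 W=0
Move 2: W@(2,2) -> caps B=0 W=0
Move 3: B@(2,0) -> caps B=0 W=0
Move 4: W@(3,0) -> caps B=0 W=0
Move 5: B@(3,1) -> caps B=1 W=0
Move 6: W@(1,0) -> caps B=1 W=0
Move 7: B@(1,1) -> caps B=1 W=0
Move 8: W@(0,2) -> caps B=1 W=0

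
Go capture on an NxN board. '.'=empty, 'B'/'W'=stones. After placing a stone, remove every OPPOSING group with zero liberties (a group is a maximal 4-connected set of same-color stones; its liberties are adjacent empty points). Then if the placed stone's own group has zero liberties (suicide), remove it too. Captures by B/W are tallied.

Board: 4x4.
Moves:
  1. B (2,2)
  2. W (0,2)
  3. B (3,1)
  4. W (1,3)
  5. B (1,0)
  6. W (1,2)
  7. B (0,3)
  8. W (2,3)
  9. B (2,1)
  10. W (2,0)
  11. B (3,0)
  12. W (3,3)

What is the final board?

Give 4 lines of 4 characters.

Answer: ..W.
B.WW
.BBW
BB.W

Derivation:
Move 1: B@(2,2) -> caps B=0 W=0
Move 2: W@(0,2) -> caps B=0 W=0
Move 3: B@(3,1) -> caps B=0 W=0
Move 4: W@(1,3) -> caps B=0 W=0
Move 5: B@(1,0) -> caps B=0 W=0
Move 6: W@(1,2) -> caps B=0 W=0
Move 7: B@(0,3) -> caps B=0 W=0
Move 8: W@(2,3) -> caps B=0 W=0
Move 9: B@(2,1) -> caps B=0 W=0
Move 10: W@(2,0) -> caps B=0 W=0
Move 11: B@(3,0) -> caps B=1 W=0
Move 12: W@(3,3) -> caps B=1 W=0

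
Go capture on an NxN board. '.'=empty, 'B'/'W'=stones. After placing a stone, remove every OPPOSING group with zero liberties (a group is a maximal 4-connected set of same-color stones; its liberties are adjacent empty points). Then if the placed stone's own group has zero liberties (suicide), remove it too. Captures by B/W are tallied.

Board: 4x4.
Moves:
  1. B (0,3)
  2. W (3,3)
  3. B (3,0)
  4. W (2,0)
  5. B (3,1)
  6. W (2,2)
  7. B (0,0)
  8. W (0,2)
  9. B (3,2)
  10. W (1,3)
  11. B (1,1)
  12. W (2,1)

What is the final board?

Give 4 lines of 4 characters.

Answer: B.W.
.B.W
WWW.
...W

Derivation:
Move 1: B@(0,3) -> caps B=0 W=0
Move 2: W@(3,3) -> caps B=0 W=0
Move 3: B@(3,0) -> caps B=0 W=0
Move 4: W@(2,0) -> caps B=0 W=0
Move 5: B@(3,1) -> caps B=0 W=0
Move 6: W@(2,2) -> caps B=0 W=0
Move 7: B@(0,0) -> caps B=0 W=0
Move 8: W@(0,2) -> caps B=0 W=0
Move 9: B@(3,2) -> caps B=0 W=0
Move 10: W@(1,3) -> caps B=0 W=1
Move 11: B@(1,1) -> caps B=0 W=1
Move 12: W@(2,1) -> caps B=0 W=4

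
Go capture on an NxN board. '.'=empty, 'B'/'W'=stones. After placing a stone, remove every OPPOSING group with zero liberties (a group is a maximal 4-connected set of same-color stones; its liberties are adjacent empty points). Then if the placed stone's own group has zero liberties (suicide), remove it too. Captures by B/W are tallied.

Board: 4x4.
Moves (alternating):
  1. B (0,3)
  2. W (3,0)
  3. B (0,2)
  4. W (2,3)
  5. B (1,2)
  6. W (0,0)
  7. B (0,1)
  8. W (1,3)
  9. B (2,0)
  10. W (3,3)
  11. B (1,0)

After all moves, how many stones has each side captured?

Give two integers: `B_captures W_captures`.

Answer: 1 0

Derivation:
Move 1: B@(0,3) -> caps B=0 W=0
Move 2: W@(3,0) -> caps B=0 W=0
Move 3: B@(0,2) -> caps B=0 W=0
Move 4: W@(2,3) -> caps B=0 W=0
Move 5: B@(1,2) -> caps B=0 W=0
Move 6: W@(0,0) -> caps B=0 W=0
Move 7: B@(0,1) -> caps B=0 W=0
Move 8: W@(1,3) -> caps B=0 W=0
Move 9: B@(2,0) -> caps B=0 W=0
Move 10: W@(3,3) -> caps B=0 W=0
Move 11: B@(1,0) -> caps B=1 W=0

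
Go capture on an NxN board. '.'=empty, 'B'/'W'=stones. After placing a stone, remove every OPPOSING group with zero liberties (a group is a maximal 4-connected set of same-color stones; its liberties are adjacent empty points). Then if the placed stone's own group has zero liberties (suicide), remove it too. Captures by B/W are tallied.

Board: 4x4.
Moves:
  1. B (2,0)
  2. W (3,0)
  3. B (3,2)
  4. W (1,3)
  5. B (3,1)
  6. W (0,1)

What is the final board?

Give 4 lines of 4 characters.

Move 1: B@(2,0) -> caps B=0 W=0
Move 2: W@(3,0) -> caps B=0 W=0
Move 3: B@(3,2) -> caps B=0 W=0
Move 4: W@(1,3) -> caps B=0 W=0
Move 5: B@(3,1) -> caps B=1 W=0
Move 6: W@(0,1) -> caps B=1 W=0

Answer: .W..
...W
B...
.BB.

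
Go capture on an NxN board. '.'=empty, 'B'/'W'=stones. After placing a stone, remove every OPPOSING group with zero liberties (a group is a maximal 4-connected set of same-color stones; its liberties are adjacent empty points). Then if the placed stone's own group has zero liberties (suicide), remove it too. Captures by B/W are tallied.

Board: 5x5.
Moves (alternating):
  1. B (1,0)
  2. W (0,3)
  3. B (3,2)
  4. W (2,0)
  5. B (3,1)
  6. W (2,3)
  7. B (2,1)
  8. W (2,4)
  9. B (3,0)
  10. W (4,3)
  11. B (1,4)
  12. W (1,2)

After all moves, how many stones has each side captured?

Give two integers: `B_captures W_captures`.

Answer: 1 0

Derivation:
Move 1: B@(1,0) -> caps B=0 W=0
Move 2: W@(0,3) -> caps B=0 W=0
Move 3: B@(3,2) -> caps B=0 W=0
Move 4: W@(2,0) -> caps B=0 W=0
Move 5: B@(3,1) -> caps B=0 W=0
Move 6: W@(2,3) -> caps B=0 W=0
Move 7: B@(2,1) -> caps B=0 W=0
Move 8: W@(2,4) -> caps B=0 W=0
Move 9: B@(3,0) -> caps B=1 W=0
Move 10: W@(4,3) -> caps B=1 W=0
Move 11: B@(1,4) -> caps B=1 W=0
Move 12: W@(1,2) -> caps B=1 W=0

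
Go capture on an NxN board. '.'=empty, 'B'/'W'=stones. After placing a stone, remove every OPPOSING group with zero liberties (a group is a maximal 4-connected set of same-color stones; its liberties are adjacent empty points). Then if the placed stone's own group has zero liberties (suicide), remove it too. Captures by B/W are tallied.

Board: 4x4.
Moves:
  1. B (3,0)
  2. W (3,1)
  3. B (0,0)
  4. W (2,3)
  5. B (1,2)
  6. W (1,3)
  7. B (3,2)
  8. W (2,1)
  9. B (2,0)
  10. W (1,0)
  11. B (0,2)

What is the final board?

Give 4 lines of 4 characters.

Answer: B.B.
W.BW
.W.W
.WB.

Derivation:
Move 1: B@(3,0) -> caps B=0 W=0
Move 2: W@(3,1) -> caps B=0 W=0
Move 3: B@(0,0) -> caps B=0 W=0
Move 4: W@(2,3) -> caps B=0 W=0
Move 5: B@(1,2) -> caps B=0 W=0
Move 6: W@(1,3) -> caps B=0 W=0
Move 7: B@(3,2) -> caps B=0 W=0
Move 8: W@(2,1) -> caps B=0 W=0
Move 9: B@(2,0) -> caps B=0 W=0
Move 10: W@(1,0) -> caps B=0 W=2
Move 11: B@(0,2) -> caps B=0 W=2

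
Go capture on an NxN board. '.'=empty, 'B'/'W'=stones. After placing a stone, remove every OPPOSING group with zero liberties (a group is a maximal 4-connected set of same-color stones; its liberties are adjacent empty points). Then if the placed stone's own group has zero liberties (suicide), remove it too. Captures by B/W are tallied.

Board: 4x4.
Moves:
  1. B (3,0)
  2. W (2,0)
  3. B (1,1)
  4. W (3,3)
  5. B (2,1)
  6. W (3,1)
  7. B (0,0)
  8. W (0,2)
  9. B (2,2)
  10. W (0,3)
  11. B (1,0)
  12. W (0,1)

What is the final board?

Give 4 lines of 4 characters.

Move 1: B@(3,0) -> caps B=0 W=0
Move 2: W@(2,0) -> caps B=0 W=0
Move 3: B@(1,1) -> caps B=0 W=0
Move 4: W@(3,3) -> caps B=0 W=0
Move 5: B@(2,1) -> caps B=0 W=0
Move 6: W@(3,1) -> caps B=0 W=1
Move 7: B@(0,0) -> caps B=0 W=1
Move 8: W@(0,2) -> caps B=0 W=1
Move 9: B@(2,2) -> caps B=0 W=1
Move 10: W@(0,3) -> caps B=0 W=1
Move 11: B@(1,0) -> caps B=0 W=1
Move 12: W@(0,1) -> caps B=0 W=1

Answer: BWWW
BB..
WBB.
.W.W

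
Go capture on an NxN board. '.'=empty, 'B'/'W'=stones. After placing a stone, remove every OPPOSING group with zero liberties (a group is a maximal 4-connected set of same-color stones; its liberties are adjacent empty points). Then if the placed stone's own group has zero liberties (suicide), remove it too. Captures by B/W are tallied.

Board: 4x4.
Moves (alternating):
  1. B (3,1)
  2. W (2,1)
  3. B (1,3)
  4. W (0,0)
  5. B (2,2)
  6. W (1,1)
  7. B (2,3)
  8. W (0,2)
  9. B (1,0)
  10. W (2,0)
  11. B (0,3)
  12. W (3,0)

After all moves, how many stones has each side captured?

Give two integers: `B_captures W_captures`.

Answer: 0 1

Derivation:
Move 1: B@(3,1) -> caps B=0 W=0
Move 2: W@(2,1) -> caps B=0 W=0
Move 3: B@(1,3) -> caps B=0 W=0
Move 4: W@(0,0) -> caps B=0 W=0
Move 5: B@(2,2) -> caps B=0 W=0
Move 6: W@(1,1) -> caps B=0 W=0
Move 7: B@(2,3) -> caps B=0 W=0
Move 8: W@(0,2) -> caps B=0 W=0
Move 9: B@(1,0) -> caps B=0 W=0
Move 10: W@(2,0) -> caps B=0 W=1
Move 11: B@(0,3) -> caps B=0 W=1
Move 12: W@(3,0) -> caps B=0 W=1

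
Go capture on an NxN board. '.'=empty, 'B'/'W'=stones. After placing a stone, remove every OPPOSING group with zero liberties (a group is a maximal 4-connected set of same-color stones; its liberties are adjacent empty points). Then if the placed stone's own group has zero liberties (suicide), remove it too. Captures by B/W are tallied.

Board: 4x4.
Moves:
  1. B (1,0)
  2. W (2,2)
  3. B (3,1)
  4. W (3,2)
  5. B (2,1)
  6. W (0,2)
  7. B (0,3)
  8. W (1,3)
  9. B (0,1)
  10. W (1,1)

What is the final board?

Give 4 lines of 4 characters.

Move 1: B@(1,0) -> caps B=0 W=0
Move 2: W@(2,2) -> caps B=0 W=0
Move 3: B@(3,1) -> caps B=0 W=0
Move 4: W@(3,2) -> caps B=0 W=0
Move 5: B@(2,1) -> caps B=0 W=0
Move 6: W@(0,2) -> caps B=0 W=0
Move 7: B@(0,3) -> caps B=0 W=0
Move 8: W@(1,3) -> caps B=0 W=1
Move 9: B@(0,1) -> caps B=0 W=1
Move 10: W@(1,1) -> caps B=0 W=1

Answer: .BW.
BW.W
.BW.
.BW.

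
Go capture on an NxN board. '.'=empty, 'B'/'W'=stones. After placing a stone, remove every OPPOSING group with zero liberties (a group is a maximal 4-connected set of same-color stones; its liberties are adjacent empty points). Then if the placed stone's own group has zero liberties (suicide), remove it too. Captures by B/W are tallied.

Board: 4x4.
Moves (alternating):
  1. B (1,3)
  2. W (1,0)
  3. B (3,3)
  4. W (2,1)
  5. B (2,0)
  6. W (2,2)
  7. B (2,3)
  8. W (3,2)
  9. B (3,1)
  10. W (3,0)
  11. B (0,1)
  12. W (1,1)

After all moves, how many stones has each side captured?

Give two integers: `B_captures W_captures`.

Answer: 0 2

Derivation:
Move 1: B@(1,3) -> caps B=0 W=0
Move 2: W@(1,0) -> caps B=0 W=0
Move 3: B@(3,3) -> caps B=0 W=0
Move 4: W@(2,1) -> caps B=0 W=0
Move 5: B@(2,0) -> caps B=0 W=0
Move 6: W@(2,2) -> caps B=0 W=0
Move 7: B@(2,3) -> caps B=0 W=0
Move 8: W@(3,2) -> caps B=0 W=0
Move 9: B@(3,1) -> caps B=0 W=0
Move 10: W@(3,0) -> caps B=0 W=2
Move 11: B@(0,1) -> caps B=0 W=2
Move 12: W@(1,1) -> caps B=0 W=2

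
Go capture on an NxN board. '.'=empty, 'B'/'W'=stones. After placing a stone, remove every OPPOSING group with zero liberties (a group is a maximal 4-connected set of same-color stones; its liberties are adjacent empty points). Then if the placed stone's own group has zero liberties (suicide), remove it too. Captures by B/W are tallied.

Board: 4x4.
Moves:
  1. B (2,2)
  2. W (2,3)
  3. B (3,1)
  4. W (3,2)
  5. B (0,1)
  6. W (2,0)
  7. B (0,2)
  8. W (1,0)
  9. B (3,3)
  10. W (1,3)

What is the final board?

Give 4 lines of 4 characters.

Answer: .BB.
W..W
W.BW
.B.B

Derivation:
Move 1: B@(2,2) -> caps B=0 W=0
Move 2: W@(2,3) -> caps B=0 W=0
Move 3: B@(3,1) -> caps B=0 W=0
Move 4: W@(3,2) -> caps B=0 W=0
Move 5: B@(0,1) -> caps B=0 W=0
Move 6: W@(2,0) -> caps B=0 W=0
Move 7: B@(0,2) -> caps B=0 W=0
Move 8: W@(1,0) -> caps B=0 W=0
Move 9: B@(3,3) -> caps B=1 W=0
Move 10: W@(1,3) -> caps B=1 W=0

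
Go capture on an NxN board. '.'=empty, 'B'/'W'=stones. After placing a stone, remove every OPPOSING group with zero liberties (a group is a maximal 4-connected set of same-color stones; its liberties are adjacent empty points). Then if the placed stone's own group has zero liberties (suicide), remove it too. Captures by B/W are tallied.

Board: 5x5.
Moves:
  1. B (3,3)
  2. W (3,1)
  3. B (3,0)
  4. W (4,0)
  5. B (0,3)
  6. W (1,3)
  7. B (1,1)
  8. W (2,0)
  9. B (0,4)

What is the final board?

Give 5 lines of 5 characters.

Move 1: B@(3,3) -> caps B=0 W=0
Move 2: W@(3,1) -> caps B=0 W=0
Move 3: B@(3,0) -> caps B=0 W=0
Move 4: W@(4,0) -> caps B=0 W=0
Move 5: B@(0,3) -> caps B=0 W=0
Move 6: W@(1,3) -> caps B=0 W=0
Move 7: B@(1,1) -> caps B=0 W=0
Move 8: W@(2,0) -> caps B=0 W=1
Move 9: B@(0,4) -> caps B=0 W=1

Answer: ...BB
.B.W.
W....
.W.B.
W....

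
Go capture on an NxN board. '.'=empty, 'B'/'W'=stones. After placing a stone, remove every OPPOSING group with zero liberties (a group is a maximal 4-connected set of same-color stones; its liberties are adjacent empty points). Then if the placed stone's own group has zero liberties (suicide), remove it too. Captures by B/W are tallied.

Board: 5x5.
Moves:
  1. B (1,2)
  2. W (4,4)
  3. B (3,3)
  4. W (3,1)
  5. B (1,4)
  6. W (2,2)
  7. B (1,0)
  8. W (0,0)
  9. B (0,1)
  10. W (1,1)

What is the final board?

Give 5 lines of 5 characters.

Move 1: B@(1,2) -> caps B=0 W=0
Move 2: W@(4,4) -> caps B=0 W=0
Move 3: B@(3,3) -> caps B=0 W=0
Move 4: W@(3,1) -> caps B=0 W=0
Move 5: B@(1,4) -> caps B=0 W=0
Move 6: W@(2,2) -> caps B=0 W=0
Move 7: B@(1,0) -> caps B=0 W=0
Move 8: W@(0,0) -> caps B=0 W=0
Move 9: B@(0,1) -> caps B=1 W=0
Move 10: W@(1,1) -> caps B=1 W=0

Answer: .B...
BWB.B
..W..
.W.B.
....W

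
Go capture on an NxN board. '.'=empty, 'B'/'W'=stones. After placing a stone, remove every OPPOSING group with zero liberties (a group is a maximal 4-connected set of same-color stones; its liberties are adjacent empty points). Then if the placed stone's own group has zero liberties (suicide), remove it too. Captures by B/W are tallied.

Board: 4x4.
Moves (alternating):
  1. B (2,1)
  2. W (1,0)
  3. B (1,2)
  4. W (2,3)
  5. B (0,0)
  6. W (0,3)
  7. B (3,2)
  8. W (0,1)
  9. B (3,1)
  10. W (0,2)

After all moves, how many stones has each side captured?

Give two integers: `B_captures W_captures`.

Move 1: B@(2,1) -> caps B=0 W=0
Move 2: W@(1,0) -> caps B=0 W=0
Move 3: B@(1,2) -> caps B=0 W=0
Move 4: W@(2,3) -> caps B=0 W=0
Move 5: B@(0,0) -> caps B=0 W=0
Move 6: W@(0,3) -> caps B=0 W=0
Move 7: B@(3,2) -> caps B=0 W=0
Move 8: W@(0,1) -> caps B=0 W=1
Move 9: B@(3,1) -> caps B=0 W=1
Move 10: W@(0,2) -> caps B=0 W=1

Answer: 0 1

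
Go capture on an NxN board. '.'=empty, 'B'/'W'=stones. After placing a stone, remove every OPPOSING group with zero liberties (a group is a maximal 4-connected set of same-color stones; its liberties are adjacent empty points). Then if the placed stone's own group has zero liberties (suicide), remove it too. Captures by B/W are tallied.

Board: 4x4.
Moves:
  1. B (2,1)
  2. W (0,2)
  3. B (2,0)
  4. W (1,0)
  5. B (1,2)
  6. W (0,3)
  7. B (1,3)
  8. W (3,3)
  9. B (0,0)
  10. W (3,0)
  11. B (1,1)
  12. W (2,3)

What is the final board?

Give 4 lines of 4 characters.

Answer: B.WW
.BBB
BB.W
W..W

Derivation:
Move 1: B@(2,1) -> caps B=0 W=0
Move 2: W@(0,2) -> caps B=0 W=0
Move 3: B@(2,0) -> caps B=0 W=0
Move 4: W@(1,0) -> caps B=0 W=0
Move 5: B@(1,2) -> caps B=0 W=0
Move 6: W@(0,3) -> caps B=0 W=0
Move 7: B@(1,3) -> caps B=0 W=0
Move 8: W@(3,3) -> caps B=0 W=0
Move 9: B@(0,0) -> caps B=0 W=0
Move 10: W@(3,0) -> caps B=0 W=0
Move 11: B@(1,1) -> caps B=1 W=0
Move 12: W@(2,3) -> caps B=1 W=0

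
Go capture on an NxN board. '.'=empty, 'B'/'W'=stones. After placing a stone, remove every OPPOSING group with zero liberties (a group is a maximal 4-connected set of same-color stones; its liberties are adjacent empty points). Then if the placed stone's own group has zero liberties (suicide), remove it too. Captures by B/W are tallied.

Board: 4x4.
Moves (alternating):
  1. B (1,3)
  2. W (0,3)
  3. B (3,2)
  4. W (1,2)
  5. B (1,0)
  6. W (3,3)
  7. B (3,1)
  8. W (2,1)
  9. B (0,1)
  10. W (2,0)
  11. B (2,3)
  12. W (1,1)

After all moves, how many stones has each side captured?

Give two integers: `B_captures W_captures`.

Move 1: B@(1,3) -> caps B=0 W=0
Move 2: W@(0,3) -> caps B=0 W=0
Move 3: B@(3,2) -> caps B=0 W=0
Move 4: W@(1,2) -> caps B=0 W=0
Move 5: B@(1,0) -> caps B=0 W=0
Move 6: W@(3,3) -> caps B=0 W=0
Move 7: B@(3,1) -> caps B=0 W=0
Move 8: W@(2,1) -> caps B=0 W=0
Move 9: B@(0,1) -> caps B=0 W=0
Move 10: W@(2,0) -> caps B=0 W=0
Move 11: B@(2,3) -> caps B=1 W=0
Move 12: W@(1,1) -> caps B=1 W=0

Answer: 1 0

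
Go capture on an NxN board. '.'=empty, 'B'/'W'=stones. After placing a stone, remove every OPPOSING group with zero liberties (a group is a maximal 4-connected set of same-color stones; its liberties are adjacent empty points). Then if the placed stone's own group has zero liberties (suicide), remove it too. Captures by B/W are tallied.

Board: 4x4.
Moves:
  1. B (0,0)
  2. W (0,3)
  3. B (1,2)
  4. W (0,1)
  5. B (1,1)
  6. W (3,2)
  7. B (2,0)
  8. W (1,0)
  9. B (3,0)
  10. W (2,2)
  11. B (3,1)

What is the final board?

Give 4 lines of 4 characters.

Answer: .W.W
WBB.
B.W.
BBW.

Derivation:
Move 1: B@(0,0) -> caps B=0 W=0
Move 2: W@(0,3) -> caps B=0 W=0
Move 3: B@(1,2) -> caps B=0 W=0
Move 4: W@(0,1) -> caps B=0 W=0
Move 5: B@(1,1) -> caps B=0 W=0
Move 6: W@(3,2) -> caps B=0 W=0
Move 7: B@(2,0) -> caps B=0 W=0
Move 8: W@(1,0) -> caps B=0 W=1
Move 9: B@(3,0) -> caps B=0 W=1
Move 10: W@(2,2) -> caps B=0 W=1
Move 11: B@(3,1) -> caps B=0 W=1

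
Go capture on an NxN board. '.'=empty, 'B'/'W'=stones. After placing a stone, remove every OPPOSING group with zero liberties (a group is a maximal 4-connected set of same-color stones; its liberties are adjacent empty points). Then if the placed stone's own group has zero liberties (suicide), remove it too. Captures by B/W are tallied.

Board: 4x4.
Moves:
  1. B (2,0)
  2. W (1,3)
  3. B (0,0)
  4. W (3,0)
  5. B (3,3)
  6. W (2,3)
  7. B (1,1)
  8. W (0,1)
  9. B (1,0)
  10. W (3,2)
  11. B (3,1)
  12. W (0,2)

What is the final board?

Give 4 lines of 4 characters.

Move 1: B@(2,0) -> caps B=0 W=0
Move 2: W@(1,3) -> caps B=0 W=0
Move 3: B@(0,0) -> caps B=0 W=0
Move 4: W@(3,0) -> caps B=0 W=0
Move 5: B@(3,3) -> caps B=0 W=0
Move 6: W@(2,3) -> caps B=0 W=0
Move 7: B@(1,1) -> caps B=0 W=0
Move 8: W@(0,1) -> caps B=0 W=0
Move 9: B@(1,0) -> caps B=0 W=0
Move 10: W@(3,2) -> caps B=0 W=1
Move 11: B@(3,1) -> caps B=1 W=1
Move 12: W@(0,2) -> caps B=1 W=1

Answer: BWW.
BB.W
B..W
.BW.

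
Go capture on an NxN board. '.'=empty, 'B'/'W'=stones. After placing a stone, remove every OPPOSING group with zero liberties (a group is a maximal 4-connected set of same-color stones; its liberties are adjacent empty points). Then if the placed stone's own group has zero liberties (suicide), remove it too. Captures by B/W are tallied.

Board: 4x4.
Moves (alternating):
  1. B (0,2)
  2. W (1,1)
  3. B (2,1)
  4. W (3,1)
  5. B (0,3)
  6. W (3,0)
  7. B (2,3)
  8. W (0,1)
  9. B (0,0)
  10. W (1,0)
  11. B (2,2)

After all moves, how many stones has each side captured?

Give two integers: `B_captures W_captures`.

Move 1: B@(0,2) -> caps B=0 W=0
Move 2: W@(1,1) -> caps B=0 W=0
Move 3: B@(2,1) -> caps B=0 W=0
Move 4: W@(3,1) -> caps B=0 W=0
Move 5: B@(0,3) -> caps B=0 W=0
Move 6: W@(3,0) -> caps B=0 W=0
Move 7: B@(2,3) -> caps B=0 W=0
Move 8: W@(0,1) -> caps B=0 W=0
Move 9: B@(0,0) -> caps B=0 W=0
Move 10: W@(1,0) -> caps B=0 W=1
Move 11: B@(2,2) -> caps B=0 W=1

Answer: 0 1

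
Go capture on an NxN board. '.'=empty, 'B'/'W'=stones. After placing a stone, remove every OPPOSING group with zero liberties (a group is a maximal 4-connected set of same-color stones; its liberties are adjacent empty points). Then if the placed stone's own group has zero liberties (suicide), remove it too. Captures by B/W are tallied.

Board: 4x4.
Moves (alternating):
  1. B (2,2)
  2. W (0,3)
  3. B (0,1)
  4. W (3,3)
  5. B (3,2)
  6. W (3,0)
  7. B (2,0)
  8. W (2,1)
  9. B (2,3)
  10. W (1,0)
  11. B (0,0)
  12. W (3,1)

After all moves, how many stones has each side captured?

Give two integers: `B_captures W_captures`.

Answer: 1 1

Derivation:
Move 1: B@(2,2) -> caps B=0 W=0
Move 2: W@(0,3) -> caps B=0 W=0
Move 3: B@(0,1) -> caps B=0 W=0
Move 4: W@(3,3) -> caps B=0 W=0
Move 5: B@(3,2) -> caps B=0 W=0
Move 6: W@(3,0) -> caps B=0 W=0
Move 7: B@(2,0) -> caps B=0 W=0
Move 8: W@(2,1) -> caps B=0 W=0
Move 9: B@(2,3) -> caps B=1 W=0
Move 10: W@(1,0) -> caps B=1 W=1
Move 11: B@(0,0) -> caps B=1 W=1
Move 12: W@(3,1) -> caps B=1 W=1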